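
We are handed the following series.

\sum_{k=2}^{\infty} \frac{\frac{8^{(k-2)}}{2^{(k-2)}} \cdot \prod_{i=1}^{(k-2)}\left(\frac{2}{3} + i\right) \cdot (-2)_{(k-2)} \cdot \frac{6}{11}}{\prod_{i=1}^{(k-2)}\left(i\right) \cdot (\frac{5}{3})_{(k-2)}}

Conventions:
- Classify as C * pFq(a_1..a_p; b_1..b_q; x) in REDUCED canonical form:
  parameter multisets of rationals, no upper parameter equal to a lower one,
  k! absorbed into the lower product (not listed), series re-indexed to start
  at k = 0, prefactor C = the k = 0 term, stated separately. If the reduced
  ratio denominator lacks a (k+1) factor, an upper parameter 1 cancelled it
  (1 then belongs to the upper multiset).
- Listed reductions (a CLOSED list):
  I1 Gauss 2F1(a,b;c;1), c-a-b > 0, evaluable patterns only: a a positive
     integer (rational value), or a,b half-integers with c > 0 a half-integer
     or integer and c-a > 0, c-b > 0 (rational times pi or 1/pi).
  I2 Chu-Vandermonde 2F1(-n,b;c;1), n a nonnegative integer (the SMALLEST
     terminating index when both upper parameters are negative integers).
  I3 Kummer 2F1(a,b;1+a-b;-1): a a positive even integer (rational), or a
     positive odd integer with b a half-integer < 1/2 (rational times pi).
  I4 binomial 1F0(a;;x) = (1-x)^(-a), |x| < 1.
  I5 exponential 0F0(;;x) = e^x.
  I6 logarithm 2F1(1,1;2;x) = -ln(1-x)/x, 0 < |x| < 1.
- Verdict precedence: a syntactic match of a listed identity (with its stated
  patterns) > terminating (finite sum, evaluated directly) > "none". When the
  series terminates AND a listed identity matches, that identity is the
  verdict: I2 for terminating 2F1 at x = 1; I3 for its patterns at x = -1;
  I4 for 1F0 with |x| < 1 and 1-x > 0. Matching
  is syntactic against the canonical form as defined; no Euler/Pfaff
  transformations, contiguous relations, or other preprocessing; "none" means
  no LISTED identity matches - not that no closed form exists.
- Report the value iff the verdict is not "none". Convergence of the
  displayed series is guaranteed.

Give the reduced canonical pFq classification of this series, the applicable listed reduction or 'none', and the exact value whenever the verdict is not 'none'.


Key step: with t_0 = \frac{6}{11}, the parameter 5/3 appears in both the upper and lower lists and cancels.
Term ratio: r(k) = 4 * (k-2) / [(k+1)] - rational in k, leading ratio 4; with t_0 = \frac{6}{11}, classification follows.

With C = \frac{6}{11}: the canonical form is 1F0(-2; -; 4). Verdict: terminating - upper -2 stops the sum at k = 2; the 3 terms are added exactly. Value: \frac{54}{11}.


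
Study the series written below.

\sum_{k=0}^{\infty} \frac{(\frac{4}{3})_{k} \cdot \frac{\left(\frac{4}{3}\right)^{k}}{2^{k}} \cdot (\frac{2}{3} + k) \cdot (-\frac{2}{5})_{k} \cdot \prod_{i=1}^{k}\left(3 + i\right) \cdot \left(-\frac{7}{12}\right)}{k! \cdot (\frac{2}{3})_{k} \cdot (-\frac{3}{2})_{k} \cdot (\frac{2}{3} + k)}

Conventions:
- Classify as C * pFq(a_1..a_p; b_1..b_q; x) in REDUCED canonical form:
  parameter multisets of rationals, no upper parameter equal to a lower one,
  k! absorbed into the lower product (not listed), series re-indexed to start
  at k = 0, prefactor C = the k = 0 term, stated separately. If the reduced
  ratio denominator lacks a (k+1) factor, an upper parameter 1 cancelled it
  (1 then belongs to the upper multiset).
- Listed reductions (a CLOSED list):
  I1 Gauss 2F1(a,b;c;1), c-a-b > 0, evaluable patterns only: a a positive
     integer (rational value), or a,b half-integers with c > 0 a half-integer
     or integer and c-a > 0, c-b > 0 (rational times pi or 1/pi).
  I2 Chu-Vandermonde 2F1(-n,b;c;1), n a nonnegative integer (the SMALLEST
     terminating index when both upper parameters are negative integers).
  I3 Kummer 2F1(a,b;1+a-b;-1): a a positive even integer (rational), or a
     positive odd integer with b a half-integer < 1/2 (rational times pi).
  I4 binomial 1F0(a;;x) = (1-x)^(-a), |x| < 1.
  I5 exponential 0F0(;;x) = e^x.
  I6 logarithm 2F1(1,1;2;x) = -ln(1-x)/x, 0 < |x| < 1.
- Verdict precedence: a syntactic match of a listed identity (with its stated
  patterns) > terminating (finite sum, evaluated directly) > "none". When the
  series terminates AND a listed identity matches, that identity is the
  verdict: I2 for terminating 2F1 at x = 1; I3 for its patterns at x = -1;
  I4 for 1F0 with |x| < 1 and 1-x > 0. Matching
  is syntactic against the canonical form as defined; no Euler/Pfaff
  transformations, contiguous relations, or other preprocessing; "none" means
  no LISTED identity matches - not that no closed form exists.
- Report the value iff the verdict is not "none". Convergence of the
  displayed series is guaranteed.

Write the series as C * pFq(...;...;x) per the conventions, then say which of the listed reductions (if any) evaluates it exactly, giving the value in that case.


Prefactor -\frac{7}{12}, argument \frac{2}{3}: 3F2 with upper {-\frac{2}{5}, \frac{4}{3}, 4} over lower {-\frac{3}{2}, \frac{2}{3}}. Verdict: none. A 3F2 with upper {-\frac{2}{5}, \frac{4}{3}, 4} fits none of I1-I6 at x = \frac{2}{3}; the sum runs forever.

Key observation: with t_0 = -\frac{7}{12}, k + 2/3 divides numerator and denominator alike; C = -7/12 after cancelling.
Adjacent-term ratio: r(k) = \frac{2}{3} * (k-\frac{2}{5}) (k+\frac{4}{3}) (k+4) / [(k-\frac{3}{2}) (k+\frac{2}{3}) (k+1)] - rational in k, leading ratio \frac{2}{3}; with t_0 = -\frac{7}{12}, classification follows.


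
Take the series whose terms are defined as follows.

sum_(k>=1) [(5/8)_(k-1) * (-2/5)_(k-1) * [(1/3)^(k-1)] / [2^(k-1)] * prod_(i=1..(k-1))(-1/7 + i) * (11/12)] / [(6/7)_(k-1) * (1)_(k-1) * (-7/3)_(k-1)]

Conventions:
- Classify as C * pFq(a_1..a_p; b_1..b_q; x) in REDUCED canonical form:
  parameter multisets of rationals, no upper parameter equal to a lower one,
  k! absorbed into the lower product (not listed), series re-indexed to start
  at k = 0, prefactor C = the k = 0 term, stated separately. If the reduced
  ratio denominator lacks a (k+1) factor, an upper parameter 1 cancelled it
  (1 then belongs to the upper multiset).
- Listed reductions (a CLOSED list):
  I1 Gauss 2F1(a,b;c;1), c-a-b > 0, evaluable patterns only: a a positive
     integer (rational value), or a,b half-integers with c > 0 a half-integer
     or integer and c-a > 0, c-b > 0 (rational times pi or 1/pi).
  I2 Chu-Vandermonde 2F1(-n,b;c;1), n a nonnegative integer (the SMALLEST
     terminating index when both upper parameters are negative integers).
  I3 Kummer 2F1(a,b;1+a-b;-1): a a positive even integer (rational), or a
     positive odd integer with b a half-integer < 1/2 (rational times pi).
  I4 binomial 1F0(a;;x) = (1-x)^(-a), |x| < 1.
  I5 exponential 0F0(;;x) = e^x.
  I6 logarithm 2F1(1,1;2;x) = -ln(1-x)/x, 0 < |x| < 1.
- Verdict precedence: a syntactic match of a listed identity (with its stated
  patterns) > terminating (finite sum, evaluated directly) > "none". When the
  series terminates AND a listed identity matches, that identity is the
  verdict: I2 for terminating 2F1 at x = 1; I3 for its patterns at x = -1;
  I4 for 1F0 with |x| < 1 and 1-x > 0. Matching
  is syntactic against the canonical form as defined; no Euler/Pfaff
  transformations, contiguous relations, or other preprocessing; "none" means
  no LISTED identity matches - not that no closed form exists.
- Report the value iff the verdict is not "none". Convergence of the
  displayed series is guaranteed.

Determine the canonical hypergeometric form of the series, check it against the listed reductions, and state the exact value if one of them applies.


With C = 11/12: the canonical form is 2F1(-2/5, 5/8; -7/3; 1/6). Verdict: no listed reduction: x = 1/6 and upper {-2/5, 5/8} fail every I1-I6 pattern.

Key step: with t_0 = 11/12, the two k-th powers (C = 11/12, x = 1/6) combine into one argument.
Step ratio: r(k) = (1/6) * (k-2/5) (k+5/8) / [(k-7/3) (k+1)] ; factor over Q: parameters, x = (1/6), and C = 11/12.


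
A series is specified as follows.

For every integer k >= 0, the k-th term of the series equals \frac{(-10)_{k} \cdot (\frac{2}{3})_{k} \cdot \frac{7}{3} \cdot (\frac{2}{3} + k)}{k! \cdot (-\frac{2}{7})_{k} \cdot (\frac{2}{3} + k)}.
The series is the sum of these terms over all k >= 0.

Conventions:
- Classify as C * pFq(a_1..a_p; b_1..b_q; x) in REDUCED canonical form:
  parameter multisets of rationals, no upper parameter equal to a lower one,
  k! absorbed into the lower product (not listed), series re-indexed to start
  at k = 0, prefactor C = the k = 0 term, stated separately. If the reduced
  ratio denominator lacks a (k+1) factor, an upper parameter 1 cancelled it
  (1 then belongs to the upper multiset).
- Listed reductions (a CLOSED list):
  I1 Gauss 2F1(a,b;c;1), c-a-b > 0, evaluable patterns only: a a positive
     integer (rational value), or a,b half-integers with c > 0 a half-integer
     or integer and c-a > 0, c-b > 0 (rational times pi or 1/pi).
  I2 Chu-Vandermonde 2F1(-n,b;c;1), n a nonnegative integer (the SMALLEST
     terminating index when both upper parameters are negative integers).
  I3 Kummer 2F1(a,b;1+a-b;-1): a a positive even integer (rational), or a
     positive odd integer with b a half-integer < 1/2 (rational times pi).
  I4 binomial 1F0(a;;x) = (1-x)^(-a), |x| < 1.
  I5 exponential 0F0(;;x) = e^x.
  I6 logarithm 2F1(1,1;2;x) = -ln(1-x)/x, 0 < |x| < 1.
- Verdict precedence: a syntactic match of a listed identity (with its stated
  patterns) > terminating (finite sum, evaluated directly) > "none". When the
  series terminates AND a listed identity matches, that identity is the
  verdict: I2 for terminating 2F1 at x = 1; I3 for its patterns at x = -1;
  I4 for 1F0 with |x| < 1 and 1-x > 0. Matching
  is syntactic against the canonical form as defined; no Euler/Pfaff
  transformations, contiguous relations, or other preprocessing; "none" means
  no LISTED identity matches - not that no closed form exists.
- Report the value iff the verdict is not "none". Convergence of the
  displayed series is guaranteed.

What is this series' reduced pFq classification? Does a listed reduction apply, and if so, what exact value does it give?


x = 1 here; the reduced form reads 2F1, upper {-10, \frac{2}{3}}, lower {-\frac{2}{7}}, C = \frac{7}{3}. Verdict: Vandermonde's identity (I2) applies (terminating 2F1 at x = 1 with n = 10, b = 2/3, c = -\frac{2}{7}). Its exact value is \frac{265069687792}{2344884033033}.

The tell: from the first term \frac{7}{3}: the factor k + 2/3 cancels (top and bottom), leaving prefactor 7/3.
Term ratio: r(k) = 1 * (k-10) (k+\frac{2}{3}) / [(k-\frac{2}{7}) (k+1)] - rational in k, leading ratio 1; with t_0 = \frac{7}{3}, classification follows.


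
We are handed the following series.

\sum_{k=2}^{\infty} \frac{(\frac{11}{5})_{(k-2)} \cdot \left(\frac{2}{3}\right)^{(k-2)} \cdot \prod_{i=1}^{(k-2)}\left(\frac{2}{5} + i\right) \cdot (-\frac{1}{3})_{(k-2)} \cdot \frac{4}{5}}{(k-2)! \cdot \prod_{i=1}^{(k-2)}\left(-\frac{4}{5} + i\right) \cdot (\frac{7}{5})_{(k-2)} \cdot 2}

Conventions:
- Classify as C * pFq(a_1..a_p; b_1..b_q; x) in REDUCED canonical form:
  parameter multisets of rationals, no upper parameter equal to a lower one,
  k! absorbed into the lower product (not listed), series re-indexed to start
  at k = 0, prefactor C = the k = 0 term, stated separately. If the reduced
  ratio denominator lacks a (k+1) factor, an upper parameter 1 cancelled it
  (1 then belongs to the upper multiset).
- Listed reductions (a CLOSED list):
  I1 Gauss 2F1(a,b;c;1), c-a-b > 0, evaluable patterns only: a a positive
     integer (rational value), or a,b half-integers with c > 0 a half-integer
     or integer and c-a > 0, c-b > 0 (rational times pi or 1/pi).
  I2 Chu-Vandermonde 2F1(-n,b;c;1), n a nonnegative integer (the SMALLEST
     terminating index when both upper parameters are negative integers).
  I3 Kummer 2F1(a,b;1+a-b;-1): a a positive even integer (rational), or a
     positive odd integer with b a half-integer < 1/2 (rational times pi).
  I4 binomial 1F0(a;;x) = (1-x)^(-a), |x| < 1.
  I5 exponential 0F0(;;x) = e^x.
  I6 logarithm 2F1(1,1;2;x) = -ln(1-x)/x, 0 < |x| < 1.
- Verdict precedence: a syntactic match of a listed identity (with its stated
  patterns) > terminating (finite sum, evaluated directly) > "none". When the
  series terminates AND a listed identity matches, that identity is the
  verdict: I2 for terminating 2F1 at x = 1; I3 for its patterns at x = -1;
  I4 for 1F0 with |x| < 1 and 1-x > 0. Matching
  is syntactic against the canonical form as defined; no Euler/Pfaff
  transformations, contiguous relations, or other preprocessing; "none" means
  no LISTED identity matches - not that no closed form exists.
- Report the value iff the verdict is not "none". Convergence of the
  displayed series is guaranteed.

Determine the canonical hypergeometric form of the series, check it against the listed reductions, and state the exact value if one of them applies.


First insight: x = \frac{2}{3} and the constant factors (prefactor 2/5) combine into one prefactor.
Step ratio: r(k) = \frac{2}{3} * (k-\frac{1}{3}) (k+\frac{11}{5}) / [(k+\frac{1}{5}) (k+1)] - rational in k, leading ratio \frac{2}{3}; with t_0 = \frac{2}{5}, classification follows.

At argument \frac{2}{3}: a 2F1 with upper {-\frac{1}{3}, \frac{11}{5}}, lower {\frac{1}{5}}, scaled by C = \frac{2}{5}. Verdict: none. No listed pattern accepts 2F1(-\frac{1}{3}, \frac{11}{5}; \frac{1}{5}; \frac{2}{3}).


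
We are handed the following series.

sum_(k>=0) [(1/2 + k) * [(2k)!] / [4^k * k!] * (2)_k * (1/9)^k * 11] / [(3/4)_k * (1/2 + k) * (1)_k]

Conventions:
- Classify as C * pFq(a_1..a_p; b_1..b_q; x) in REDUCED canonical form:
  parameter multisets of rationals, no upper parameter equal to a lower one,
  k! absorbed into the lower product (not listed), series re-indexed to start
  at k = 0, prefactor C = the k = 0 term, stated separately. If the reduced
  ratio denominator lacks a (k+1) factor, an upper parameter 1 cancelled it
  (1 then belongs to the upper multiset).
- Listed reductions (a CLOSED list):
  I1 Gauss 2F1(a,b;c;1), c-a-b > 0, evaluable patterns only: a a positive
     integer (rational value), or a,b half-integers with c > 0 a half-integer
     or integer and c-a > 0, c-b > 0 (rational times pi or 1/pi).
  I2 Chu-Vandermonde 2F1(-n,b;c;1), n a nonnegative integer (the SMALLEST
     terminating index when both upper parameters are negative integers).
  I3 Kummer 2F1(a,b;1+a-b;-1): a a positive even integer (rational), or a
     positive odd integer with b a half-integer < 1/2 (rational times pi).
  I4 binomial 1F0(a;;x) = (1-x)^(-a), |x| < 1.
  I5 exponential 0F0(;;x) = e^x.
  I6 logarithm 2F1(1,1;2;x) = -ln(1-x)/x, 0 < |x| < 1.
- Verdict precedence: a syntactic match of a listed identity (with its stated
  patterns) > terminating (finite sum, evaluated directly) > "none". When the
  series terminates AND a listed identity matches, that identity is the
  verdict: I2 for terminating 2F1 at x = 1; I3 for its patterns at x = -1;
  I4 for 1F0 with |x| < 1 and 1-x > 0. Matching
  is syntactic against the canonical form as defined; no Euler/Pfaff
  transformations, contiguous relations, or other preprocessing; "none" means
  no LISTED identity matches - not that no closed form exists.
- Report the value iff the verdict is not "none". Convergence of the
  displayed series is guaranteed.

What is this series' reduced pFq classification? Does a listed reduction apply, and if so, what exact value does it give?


Classification (C = 11): 2F1 with upper {1/2, 2}, lower {3/4}, argument x = 1/9. Verdict: none (x = 1/9): each listed identity misses the multisets {1/2, 2} ; {3/4}.

First insight: from the first term 11: the factor k + 1/2 cancels (top and bottom), leaving C = 11, x = 1/9.
Term ratio: r(k) = (1/9) * (k+1/2) (k+2) / [(k+3/4) (k+1)] - rational in k. x = (1/9); t_0 = 11; negate the roots.


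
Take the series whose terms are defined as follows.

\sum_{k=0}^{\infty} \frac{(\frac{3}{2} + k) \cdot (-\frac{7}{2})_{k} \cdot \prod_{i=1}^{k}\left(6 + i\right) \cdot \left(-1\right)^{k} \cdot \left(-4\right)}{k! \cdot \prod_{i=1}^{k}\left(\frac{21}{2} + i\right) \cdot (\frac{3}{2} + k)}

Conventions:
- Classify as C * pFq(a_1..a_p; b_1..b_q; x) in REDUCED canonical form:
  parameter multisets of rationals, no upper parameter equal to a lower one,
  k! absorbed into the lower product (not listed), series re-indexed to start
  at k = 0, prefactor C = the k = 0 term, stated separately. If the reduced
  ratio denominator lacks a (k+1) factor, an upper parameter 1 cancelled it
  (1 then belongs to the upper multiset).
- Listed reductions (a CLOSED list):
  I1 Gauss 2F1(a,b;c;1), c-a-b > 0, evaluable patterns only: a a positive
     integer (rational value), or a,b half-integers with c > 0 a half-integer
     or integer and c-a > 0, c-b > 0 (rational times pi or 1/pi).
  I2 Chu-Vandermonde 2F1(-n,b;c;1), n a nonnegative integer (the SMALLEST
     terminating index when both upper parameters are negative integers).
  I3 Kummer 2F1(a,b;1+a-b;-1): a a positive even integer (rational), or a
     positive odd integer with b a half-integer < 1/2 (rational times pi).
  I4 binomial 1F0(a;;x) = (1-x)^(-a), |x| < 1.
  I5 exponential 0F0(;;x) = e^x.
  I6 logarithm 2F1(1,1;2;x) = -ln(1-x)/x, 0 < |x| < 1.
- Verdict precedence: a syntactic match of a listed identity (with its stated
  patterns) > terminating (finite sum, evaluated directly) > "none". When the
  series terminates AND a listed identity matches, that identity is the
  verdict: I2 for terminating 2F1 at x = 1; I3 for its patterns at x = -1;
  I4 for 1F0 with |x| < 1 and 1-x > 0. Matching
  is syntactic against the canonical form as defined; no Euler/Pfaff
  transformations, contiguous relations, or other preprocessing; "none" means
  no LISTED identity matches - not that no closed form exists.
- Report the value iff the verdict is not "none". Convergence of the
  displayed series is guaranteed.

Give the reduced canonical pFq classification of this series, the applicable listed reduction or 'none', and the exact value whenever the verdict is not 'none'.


Canonical form: C = -4 times 2F1 with upper {-\frac{7}{2}, 7}, lower {\frac{23}{2}}, x = -1. Verdict at x = -1: Kummer (I3) matches (x = -1; c = \frac{23}{2} equals 1+a-b for upper {-\frac{7}{2}, 7}: listed pattern). Its exact value is \left(-\frac{14549535}{2097152}\right) \cdot \pi.

The tell: t_0 = -4 here, and the factor k + 3/2 cancels (top and bottom), leaving C = -4.
Consecutive-term ratio: r(k) = -1 * (k-\frac{7}{2}) (k+7) / [(k+\frac{23}{2}) (k+1)] - poly over poly, x = -1 from leading terms; C = -4 at k = 0.


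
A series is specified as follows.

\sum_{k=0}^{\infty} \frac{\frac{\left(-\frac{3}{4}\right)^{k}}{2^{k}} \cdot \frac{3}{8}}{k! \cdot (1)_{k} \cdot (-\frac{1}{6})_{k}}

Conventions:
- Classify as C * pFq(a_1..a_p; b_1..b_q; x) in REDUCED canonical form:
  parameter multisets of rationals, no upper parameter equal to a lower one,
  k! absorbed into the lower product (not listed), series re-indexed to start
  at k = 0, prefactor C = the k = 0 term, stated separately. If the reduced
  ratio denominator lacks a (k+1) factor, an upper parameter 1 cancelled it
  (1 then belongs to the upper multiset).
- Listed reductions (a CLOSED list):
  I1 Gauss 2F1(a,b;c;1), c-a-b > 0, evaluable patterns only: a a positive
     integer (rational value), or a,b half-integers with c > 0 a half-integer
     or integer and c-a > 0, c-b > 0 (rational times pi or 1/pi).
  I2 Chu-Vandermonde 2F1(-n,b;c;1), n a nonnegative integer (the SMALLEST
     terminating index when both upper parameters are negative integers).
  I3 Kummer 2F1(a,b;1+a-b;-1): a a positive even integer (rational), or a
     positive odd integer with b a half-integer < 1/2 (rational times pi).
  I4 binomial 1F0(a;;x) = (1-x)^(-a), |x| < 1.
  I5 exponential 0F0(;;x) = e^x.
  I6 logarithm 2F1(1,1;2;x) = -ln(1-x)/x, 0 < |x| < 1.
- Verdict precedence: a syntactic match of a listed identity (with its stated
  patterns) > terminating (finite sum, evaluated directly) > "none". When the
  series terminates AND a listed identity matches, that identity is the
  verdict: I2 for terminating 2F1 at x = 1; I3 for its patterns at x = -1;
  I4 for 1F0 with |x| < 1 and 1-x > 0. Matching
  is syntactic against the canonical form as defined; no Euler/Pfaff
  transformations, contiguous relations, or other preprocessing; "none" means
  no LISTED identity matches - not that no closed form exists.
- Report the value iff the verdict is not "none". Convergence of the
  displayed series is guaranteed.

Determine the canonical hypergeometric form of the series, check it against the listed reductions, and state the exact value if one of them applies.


With C = \frac{3}{8}: the canonical form is 0F2(-; -\frac{1}{6}, 1; -\frac{3}{8}). Verdict: none. A 0F2 with upper {-} fits none of I1-I6 at x = -\frac{3}{8}; the sum runs forever.

First insight: x = -\frac{3}{8} and the two k-th powers (prefactor 3/8) combine into one argument.
Step ratio: r(k) = -\frac{3}{8} * 1 / [(k-\frac{1}{6}) (k+1) (k+1)] - rational in k. x = -\frac{3}{8}; t_0 = \frac{3}{8}; negate the roots.


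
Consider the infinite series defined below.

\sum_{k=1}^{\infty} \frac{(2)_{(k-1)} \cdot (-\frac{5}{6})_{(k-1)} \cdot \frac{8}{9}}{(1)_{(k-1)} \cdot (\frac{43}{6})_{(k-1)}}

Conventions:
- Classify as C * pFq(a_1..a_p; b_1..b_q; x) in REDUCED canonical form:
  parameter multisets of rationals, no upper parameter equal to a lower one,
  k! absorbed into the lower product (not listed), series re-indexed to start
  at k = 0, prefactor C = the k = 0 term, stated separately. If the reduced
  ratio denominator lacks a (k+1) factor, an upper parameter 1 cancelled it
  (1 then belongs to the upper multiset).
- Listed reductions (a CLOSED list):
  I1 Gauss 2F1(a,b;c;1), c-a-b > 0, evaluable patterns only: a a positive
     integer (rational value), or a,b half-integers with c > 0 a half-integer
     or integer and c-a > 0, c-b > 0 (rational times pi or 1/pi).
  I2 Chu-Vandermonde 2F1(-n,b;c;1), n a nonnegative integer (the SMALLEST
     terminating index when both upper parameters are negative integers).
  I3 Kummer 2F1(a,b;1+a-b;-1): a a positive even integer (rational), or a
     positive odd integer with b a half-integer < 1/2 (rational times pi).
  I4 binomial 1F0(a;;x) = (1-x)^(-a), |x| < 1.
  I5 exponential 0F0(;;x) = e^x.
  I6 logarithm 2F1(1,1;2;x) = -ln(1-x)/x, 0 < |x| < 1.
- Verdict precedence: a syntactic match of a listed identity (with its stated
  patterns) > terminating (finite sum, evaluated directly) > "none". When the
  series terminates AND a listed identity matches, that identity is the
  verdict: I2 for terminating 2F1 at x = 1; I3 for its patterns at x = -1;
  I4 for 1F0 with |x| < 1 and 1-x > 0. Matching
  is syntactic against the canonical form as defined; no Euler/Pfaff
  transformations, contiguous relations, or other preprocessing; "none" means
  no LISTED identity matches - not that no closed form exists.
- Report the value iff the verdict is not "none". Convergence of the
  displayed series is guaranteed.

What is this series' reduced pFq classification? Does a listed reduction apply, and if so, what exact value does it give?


Key step: t_0 = \frac{8}{9} here, and (1)_k (prefactor 8/9) is k! itself.
Ratio: r(k) = 1 * (k-\frac{5}{6}) (k+2) / [(k+\frac{43}{6}) (k+1)] - rational in k. x = 1; t_0 = \frac{8}{9}; negate the roots.

x = 1 here; the reduced form reads 2F1, upper {-\frac{5}{6}, 2}, lower {\frac{43}{6}}, C = \frac{8}{9}. Verdict (x = 1): Gauss (I1, integer-parameter pattern) applies (x = 1: the Gamma ratio telescopes since c-a-b = 6 > 0 and a = 2 in Z>0). Sum: \frac{1147}{1701}.


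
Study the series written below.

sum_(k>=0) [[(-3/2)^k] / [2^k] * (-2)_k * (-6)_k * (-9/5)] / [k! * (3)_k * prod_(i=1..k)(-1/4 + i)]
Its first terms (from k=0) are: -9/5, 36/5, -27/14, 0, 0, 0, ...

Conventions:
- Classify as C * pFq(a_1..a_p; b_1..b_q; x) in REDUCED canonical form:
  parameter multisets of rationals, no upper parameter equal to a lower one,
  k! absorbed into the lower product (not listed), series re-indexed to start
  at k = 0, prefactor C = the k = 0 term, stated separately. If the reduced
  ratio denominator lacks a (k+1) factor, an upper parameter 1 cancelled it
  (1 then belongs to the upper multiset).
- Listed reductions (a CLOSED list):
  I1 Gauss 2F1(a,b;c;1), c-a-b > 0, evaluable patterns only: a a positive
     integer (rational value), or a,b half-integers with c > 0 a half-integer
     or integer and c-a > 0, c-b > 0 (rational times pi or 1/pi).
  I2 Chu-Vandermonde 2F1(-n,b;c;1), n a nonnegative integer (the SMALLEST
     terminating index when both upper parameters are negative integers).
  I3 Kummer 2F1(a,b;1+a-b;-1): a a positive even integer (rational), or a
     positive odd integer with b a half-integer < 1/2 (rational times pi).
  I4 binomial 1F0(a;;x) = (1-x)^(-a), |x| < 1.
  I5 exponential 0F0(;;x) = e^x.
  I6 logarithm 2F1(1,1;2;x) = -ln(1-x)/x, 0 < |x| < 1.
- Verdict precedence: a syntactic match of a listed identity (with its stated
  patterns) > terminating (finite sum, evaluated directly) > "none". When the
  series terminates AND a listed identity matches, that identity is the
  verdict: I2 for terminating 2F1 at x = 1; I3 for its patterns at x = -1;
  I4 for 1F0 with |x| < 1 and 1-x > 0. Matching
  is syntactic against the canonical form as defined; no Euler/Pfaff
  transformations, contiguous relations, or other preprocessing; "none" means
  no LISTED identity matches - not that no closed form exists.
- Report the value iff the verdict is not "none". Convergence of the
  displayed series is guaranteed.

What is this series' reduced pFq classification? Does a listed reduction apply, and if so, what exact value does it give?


Classification (C = -9/5): 2F2 with upper {-6, -2}, lower {3/4, 3}, argument x = -3/4. Verdict: terminating at k = 2: the factor (-2)_k kills every later term; summing the 3 survivors is exact. Hence: 243/70.

Key step: from the first term -9/5: the two k-th powers (C = -9/5) combine into one argument.
Adjacent-term ratio: r(k) = (-3/4) * (k-6) (k-2) / [(k+3/4) (k+3) (k+1)] - poly over poly, x = (-3/4) from leading terms; C = -9/5 at k = 0.


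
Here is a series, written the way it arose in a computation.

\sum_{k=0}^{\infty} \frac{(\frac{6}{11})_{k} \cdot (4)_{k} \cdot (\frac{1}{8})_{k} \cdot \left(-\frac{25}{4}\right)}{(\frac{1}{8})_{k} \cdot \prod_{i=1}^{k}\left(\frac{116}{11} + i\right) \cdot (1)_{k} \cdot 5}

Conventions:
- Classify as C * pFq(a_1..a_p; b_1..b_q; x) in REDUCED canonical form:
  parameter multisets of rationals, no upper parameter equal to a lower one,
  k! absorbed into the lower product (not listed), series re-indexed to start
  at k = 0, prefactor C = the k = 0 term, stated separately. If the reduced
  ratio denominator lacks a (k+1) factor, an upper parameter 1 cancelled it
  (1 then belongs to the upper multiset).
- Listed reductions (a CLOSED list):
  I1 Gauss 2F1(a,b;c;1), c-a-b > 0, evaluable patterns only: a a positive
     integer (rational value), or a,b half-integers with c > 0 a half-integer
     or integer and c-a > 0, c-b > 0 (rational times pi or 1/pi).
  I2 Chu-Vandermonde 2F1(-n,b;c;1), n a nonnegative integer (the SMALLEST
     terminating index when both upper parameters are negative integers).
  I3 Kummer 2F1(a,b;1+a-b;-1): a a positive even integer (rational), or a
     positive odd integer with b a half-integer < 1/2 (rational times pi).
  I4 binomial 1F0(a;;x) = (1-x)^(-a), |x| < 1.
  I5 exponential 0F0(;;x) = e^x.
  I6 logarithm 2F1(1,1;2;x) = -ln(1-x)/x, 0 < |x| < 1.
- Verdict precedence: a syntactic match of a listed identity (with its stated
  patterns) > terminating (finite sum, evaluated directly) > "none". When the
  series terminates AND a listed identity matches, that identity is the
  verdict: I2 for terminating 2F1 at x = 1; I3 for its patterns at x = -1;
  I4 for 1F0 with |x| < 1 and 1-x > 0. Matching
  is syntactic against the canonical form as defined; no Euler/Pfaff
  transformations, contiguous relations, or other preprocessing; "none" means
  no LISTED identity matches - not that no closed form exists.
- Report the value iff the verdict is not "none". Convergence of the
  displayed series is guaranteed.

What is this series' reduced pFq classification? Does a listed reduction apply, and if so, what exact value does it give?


This is -\frac{5}{4} * 2F1(\frac{6}{11}, 4; \frac{127}{11}; 1) in reduced canonical form. Verdict at x = 1: Gauss's theorem (I1) matches (x = 1: the Gamma ratio telescopes since c-a-b = 7 > 0 and a = 4 in Z>0). Hence: -\frac{565645}{351384}.

The tell: with t_0 = -\frac{5}{4}, (1)_k (C = -5/4, x = 1) is k! itself.
Consecutive-term ratio: r(k) = 1 * (k+\frac{6}{11}) (k+4) / [(k+\frac{127}{11}) (k+1)] - rational in k, leading ratio 1; with t_0 = -\frac{5}{4}, classification follows.


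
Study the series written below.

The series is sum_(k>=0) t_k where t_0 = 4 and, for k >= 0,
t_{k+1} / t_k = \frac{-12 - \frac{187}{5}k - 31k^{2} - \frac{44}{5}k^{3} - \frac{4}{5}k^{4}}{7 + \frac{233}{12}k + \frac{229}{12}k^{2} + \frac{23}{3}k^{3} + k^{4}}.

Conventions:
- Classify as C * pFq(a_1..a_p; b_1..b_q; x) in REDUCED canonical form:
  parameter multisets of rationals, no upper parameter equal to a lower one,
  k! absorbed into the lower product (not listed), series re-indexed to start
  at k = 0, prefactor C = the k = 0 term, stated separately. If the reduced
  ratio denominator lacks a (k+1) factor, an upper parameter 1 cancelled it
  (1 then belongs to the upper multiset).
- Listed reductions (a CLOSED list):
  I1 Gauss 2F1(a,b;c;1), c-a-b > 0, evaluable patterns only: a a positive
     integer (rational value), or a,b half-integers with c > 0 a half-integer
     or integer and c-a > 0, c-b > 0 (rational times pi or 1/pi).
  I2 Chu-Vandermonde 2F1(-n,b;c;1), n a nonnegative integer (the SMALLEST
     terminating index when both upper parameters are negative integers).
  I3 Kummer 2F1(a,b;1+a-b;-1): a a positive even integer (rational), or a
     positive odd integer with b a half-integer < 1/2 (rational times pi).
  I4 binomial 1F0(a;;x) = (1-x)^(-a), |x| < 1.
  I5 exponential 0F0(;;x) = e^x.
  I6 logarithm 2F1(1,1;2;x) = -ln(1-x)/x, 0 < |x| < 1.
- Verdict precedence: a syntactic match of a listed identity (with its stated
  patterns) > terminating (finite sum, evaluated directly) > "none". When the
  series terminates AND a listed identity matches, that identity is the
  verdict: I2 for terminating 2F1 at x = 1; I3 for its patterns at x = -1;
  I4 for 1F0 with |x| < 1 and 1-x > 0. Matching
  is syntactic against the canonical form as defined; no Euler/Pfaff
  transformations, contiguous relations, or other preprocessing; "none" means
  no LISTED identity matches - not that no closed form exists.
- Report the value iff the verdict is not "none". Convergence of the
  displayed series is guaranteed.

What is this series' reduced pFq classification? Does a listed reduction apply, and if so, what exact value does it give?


The series (x = -\frac{4}{5}) is 2F1: upper {\frac{1}{2}, 5}, lower {\frac{7}{6}}, prefactor 4. Verdict: none. No listed pattern accepts 2F1(\frac{1}{2}, 5; \frac{7}{6}; -\frac{4}{5}).

Key step: t_0 = 4 here, and the expanded ratio factors over Q; C = 4, roots give parameters.
Consecutive-term ratio: r(k) = -\frac{4}{5} * (k+\frac{1}{2}) (k+5) / [(k+\frac{7}{6}) (k+1)] - poly over poly, x = -\frac{4}{5} from leading terms; C = 4 at k = 0.


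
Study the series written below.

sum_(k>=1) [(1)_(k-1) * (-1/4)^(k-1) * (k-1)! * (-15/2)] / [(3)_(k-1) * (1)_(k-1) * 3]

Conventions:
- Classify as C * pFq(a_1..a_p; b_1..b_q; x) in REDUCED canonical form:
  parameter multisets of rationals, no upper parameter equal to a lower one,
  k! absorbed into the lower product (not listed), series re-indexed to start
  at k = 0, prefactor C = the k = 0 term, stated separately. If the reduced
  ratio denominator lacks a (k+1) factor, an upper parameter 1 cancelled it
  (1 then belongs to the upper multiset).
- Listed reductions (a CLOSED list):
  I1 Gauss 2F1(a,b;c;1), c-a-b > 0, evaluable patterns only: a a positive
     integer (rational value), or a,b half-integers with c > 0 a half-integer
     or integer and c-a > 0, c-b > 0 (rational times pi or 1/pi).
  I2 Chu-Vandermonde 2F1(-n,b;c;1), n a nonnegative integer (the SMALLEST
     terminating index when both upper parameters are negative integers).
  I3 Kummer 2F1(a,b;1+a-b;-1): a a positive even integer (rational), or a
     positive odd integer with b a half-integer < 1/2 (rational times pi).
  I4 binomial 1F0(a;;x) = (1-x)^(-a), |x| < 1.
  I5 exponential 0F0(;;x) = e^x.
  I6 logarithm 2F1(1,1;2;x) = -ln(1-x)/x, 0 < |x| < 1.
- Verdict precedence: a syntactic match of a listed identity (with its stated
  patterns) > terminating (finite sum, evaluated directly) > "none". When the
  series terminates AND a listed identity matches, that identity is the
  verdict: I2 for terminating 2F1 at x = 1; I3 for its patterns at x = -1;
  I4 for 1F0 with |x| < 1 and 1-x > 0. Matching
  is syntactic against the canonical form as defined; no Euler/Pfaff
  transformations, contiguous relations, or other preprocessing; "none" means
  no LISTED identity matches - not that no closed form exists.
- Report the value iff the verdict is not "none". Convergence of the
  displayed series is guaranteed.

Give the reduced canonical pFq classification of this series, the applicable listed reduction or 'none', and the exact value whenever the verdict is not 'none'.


x = -1/4 here; the reduced form reads 2F1, upper {1, 1}, lower {3}, C = -5/2. Verdict: none. No listed pattern accepts 2F1(1, 1; 3; -1/4).

Key observation: t_0 being -5/2, the constant factors (C = -5/2, x = -1/4) combine into one prefactor.
Ratio: r(k) = (-1/4) * (k+1) (k+1) / [(k+3) (k+1)] - rational; roots negated = parameters, x = (-1/4), C = -5/2.


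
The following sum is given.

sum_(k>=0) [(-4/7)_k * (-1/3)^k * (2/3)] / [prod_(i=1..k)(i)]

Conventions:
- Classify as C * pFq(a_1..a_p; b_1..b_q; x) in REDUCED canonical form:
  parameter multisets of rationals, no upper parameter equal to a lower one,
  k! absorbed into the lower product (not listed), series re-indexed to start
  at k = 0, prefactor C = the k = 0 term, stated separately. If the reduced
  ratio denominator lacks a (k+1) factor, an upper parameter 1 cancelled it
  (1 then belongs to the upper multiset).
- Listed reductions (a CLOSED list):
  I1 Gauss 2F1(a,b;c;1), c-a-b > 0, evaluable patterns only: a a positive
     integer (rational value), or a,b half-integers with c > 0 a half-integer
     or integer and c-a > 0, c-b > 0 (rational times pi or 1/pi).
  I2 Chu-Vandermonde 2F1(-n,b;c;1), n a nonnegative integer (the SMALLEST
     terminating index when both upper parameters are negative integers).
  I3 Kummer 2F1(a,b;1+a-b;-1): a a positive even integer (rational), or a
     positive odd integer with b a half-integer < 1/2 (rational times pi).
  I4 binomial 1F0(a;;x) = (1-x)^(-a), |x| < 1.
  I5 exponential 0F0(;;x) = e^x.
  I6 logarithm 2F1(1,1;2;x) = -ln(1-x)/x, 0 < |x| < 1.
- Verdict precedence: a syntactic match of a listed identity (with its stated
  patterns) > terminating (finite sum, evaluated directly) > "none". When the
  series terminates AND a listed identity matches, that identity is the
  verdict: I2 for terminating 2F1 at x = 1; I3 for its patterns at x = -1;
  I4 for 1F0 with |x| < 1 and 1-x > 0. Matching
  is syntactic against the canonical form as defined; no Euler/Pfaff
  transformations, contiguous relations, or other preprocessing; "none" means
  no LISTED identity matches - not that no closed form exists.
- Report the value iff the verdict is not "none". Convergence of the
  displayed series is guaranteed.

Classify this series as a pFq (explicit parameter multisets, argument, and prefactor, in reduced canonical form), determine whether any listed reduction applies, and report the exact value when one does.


Reduced: x = -1/3, 1F0, upper = {-4/7}, lower = {-}, C = 2/3. Verdict: binomial (I4) applies (the 1F0 binomial series: exponent 4/7, x = -1/3). Value: (2/3) * (4/3)^(4/7).

Key observation: x = (-1/3) and the product of the first k integers (C = 2/3) is k!.
Adjacent-term ratio: r(k) = (-1/3) * (k-4/7) / [(k+1)] - poly over poly, x = (-1/3) from leading terms; C = 2/3 at k = 0.


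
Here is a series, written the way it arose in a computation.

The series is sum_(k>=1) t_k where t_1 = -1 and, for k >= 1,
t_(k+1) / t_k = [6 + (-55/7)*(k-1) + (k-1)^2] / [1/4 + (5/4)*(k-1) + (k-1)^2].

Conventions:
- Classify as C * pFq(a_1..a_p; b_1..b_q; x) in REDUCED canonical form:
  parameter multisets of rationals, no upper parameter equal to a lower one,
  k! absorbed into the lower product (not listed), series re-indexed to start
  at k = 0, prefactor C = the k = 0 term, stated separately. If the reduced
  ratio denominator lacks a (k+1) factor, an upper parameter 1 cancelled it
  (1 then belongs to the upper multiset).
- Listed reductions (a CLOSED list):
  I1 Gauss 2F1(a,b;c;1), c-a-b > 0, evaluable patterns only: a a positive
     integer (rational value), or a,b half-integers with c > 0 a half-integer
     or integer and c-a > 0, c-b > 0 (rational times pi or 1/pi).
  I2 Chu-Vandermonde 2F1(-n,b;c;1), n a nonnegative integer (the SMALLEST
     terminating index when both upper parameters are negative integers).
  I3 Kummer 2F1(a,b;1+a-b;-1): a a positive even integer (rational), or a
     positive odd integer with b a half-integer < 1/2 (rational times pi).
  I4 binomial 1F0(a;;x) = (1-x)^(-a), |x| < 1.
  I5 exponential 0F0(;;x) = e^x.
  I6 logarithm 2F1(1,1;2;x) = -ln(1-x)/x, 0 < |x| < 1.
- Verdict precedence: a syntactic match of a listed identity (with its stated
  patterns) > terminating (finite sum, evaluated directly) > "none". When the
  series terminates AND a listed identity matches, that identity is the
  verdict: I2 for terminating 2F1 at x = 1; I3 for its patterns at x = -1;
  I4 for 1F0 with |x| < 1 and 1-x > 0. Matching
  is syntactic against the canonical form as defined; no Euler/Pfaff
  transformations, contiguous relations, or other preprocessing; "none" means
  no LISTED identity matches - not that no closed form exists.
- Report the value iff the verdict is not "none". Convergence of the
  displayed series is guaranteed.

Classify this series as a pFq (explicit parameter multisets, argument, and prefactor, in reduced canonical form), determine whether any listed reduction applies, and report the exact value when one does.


Canonical form: C = -1 times 2F1 with upper {-7, -6/7}, lower {1/4}, x = 1. Verdict: the Chu-Vandermonde identity I2 applies (terminating 2F1 at x = 1 with n = 7, b = -6/7, c = 1/4). Exact value: -50738649313/2450040425.

First insight: with t_0 = -1, factor the ratio over Q (prefactor -1): negated roots = parameters.
Ratio: r(k) = 1 * (k-7) (k-6/7) / [(k+1/4) (k+1)] - rational in k, leading ratio 1; with t_0 = -1, classification follows.


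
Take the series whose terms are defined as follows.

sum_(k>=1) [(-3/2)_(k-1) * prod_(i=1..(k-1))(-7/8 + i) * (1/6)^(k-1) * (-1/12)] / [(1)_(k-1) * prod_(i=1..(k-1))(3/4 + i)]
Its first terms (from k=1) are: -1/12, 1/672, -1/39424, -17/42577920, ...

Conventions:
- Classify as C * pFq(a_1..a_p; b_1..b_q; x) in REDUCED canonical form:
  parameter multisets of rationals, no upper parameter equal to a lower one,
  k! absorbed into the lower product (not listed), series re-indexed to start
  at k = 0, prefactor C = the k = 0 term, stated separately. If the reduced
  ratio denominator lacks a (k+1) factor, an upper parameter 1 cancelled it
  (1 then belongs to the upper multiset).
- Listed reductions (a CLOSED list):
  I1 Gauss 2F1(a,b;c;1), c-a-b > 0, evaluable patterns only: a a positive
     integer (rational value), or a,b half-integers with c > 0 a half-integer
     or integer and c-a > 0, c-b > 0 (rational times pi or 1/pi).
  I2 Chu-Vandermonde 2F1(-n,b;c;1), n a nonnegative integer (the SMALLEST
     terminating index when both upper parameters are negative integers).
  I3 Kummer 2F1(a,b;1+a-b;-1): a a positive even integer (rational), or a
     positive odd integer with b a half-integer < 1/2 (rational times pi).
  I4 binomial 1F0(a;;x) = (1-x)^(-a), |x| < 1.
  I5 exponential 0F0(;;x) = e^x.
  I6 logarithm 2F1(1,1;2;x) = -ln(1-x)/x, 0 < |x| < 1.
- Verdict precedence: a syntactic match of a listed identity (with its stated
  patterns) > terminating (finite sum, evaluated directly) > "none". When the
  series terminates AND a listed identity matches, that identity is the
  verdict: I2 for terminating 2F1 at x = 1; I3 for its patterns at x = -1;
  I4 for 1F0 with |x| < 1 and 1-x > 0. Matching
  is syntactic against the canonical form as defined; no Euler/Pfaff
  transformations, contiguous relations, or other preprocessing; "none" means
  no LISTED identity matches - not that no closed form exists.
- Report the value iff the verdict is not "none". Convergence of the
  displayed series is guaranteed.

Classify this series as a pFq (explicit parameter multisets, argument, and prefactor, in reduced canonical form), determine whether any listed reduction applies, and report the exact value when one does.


Classification (C = -1/12): 2F1 with upper {-3/2, 1/8}, lower {7/4}, argument x = 1/6. Verdict: no listed reduction: x = 1/6 and upper {-3/2, 1/8} fail every I1-I6 pattern.

Key step: with t_0 = -1/12, (1)_k (C = -1/12, x = 1/6) is k! itself.
Term ratio: r(k) = (1/6) * (k-3/2) (k+1/8) / [(k+7/4) (k+1)] - rational; roots negated = parameters, x = (1/6), C = -1/12.
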